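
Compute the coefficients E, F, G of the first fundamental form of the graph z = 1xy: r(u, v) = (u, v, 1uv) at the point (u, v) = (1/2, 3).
E = 10;  F = 3/2;  G = 5/4

Partials: r_u = (1, 0, v), r_v = (0, 1, u). As functions of (u, v):
  E = r_u · r_u = v^2 + 1,
  F = r_u · r_v = u*v,
  G = r_v · r_v = u^2 + 1.
Evaluating at (u, v) = (1/2, 3): E = 10, F = 3/2, G = 5/4.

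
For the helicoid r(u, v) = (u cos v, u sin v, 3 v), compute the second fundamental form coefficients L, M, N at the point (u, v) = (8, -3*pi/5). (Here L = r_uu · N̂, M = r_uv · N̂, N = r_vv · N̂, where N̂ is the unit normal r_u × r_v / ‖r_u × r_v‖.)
L = 0;  M = -3*sqrt(73)/73;  N = 0

Compute the unit normal N̂(u, v) = (3*sin(v)/sqrt(u^2 + 9), -3*cos(v)/sqrt(u^2 + 9), u/sqrt(u^2 + 9)), and the second partials r_uu, r_uv, r_vv. Take dot products:
  L(u, v) = r_uu · N̂ = 0,
  M(u, v) = r_uv · N̂ = -3/sqrt(u^2 + 9),
  N(u, v) = r_vv · N̂ = 0.
Evaluating at (u, v) = (8, -3*pi/5):
  L = 0, M = -3*sqrt(73)/73, N = 0.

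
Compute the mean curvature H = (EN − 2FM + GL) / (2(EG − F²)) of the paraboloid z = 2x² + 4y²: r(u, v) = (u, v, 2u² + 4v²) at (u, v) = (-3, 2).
H = 1094*sqrt(401)/160801

With E = 16*u^2 + 1, F = 32*u*v, G = 64*v^2 + 1, L = 4/sqrt(16*u^2 + 64*v^2 + 1), M = 0, N = 8/sqrt(16*u^2 + 64*v^2 + 1), assemble
  H = (EN − 2FM + GL) / (2(EG − F²)) = 2*(32*u^2 + 64*v^2 + 3)/(16*u^2 + 64*v^2 + 1)^(3/2).
At (u, v) = (-3, 2): H = 1094*sqrt(401)/160801.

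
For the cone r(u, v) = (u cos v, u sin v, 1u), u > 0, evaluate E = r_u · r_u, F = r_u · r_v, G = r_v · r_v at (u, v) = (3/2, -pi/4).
E = 2;  F = 0;  G = 9/4

Partials: r_u = (cos(v), sin(v), 1), r_v = (-u*sin(v), u*cos(v), 0). As functions of (u, v):
  E = r_u · r_u = 2,
  F = r_u · r_v = 0,
  G = r_v · r_v = u^2.
Evaluating at (u, v) = (3/2, -pi/4): E = 2, F = 0, G = 9/4.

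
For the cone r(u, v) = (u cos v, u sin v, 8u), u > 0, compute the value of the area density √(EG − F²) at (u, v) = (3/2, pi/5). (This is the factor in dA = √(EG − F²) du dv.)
√(EG − F²)|_{(3/2, pi/5)} = 3*sqrt(65)/2

E = 65, F = 0, G = u^2, so EG − F² = 65*u^2. Taking the positive square root: √(EG − F²) = sqrt(65)*Abs(u). At (u, v) = (3/2, pi/5): 3*sqrt(65)/2.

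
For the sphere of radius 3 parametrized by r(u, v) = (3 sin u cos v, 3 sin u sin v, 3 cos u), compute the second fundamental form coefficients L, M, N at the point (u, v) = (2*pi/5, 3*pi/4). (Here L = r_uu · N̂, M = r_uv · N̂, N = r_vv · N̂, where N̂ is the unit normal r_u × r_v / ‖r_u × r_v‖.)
L = -3;  M = 0;  N = -15/8 - 3*sqrt(5)/8

Compute the unit normal N̂(u, v) = (sin(u)^2*cos(v)/Abs(sin(u)), sin(u)^2*sin(v)/Abs(sin(u)), sin(2*u)/(2*Abs(sin(u)))), and the second partials r_uu, r_uv, r_vv. Take dot products:
  L(u, v) = r_uu · N̂ = -3*sin(u)/Abs(sin(u)),
  M(u, v) = r_uv · N̂ = 0,
  N(u, v) = r_vv · N̂ = -3*sin(u)^3/Abs(sin(u)).
Evaluating at (u, v) = (2*pi/5, 3*pi/4):
  L = -3, M = 0, N = -15/8 - 3*sqrt(5)/8.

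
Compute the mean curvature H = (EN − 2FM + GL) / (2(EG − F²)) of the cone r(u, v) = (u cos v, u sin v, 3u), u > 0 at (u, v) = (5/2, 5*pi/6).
H = 3*sqrt(10)/50

With E = 10, F = 0, G = u^2, L = 0, M = 0, N = 3*sqrt(10)*u^2/(10*Abs(u)), assemble
  H = (EN − 2FM + GL) / (2(EG − F²)) = 3*sqrt(10)/(20*Abs(u)).
At (u, v) = (5/2, 5*pi/6): H = 3*sqrt(10)/50.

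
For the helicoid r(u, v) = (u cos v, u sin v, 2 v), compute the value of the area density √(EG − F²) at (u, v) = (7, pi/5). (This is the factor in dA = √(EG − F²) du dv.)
√(EG − F²)|_{(7, pi/5)} = sqrt(53)

E = 1, F = 0, G = u^2 + 4, so EG − F² = u^2 + 4. Taking the positive square root: √(EG − F²) = sqrt(u^2 + 4). At (u, v) = (7, pi/5): sqrt(53).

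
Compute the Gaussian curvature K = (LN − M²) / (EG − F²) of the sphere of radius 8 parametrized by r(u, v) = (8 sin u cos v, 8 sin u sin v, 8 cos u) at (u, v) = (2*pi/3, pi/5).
K = 1/64

Coefficients of the first fundamental form: E = 64, F = 0, G = 64*sin(u)^2.
Coefficients of the second fundamental form: L = -8*sin(u)/Abs(sin(u)), M = 0, N = -8*sin(u)^3/Abs(sin(u)).
Assemble K = (LN − M²)/(EG − F²) = 1/64. At (u, v) = (2*pi/3, pi/5): K = 1/64.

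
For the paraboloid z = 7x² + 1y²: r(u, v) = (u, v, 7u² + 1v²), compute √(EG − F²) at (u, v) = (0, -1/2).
√(EG − F²)|_{(0, -1/2)} = sqrt(2)

E = 196*u^2 + 1, F = 28*u*v, G = 4*v^2 + 1; EG − F² = 196*u^2 + 4*v^2 + 1; √(EG − F²) = sqrt(196*u^2 + 4*v^2 + 1). At the given point: sqrt(2).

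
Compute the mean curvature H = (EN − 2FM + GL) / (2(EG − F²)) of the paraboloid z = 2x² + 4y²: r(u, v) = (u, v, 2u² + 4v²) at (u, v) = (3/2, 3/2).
H = 438*sqrt(181)/32761

With E = 16*u^2 + 1, F = 32*u*v, G = 64*v^2 + 1, L = 4/sqrt(16*u^2 + 64*v^2 + 1), M = 0, N = 8/sqrt(16*u^2 + 64*v^2 + 1), assemble
  H = (EN − 2FM + GL) / (2(EG − F²)) = 2*(32*u^2 + 64*v^2 + 3)/(16*u^2 + 64*v^2 + 1)^(3/2).
At (u, v) = (3/2, 3/2): H = 438*sqrt(181)/32761.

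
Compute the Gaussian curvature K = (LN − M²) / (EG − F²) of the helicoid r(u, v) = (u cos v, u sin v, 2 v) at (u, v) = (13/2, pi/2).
K = -64/34225

Coefficients of the first fundamental form: E = 1, F = 0, G = u^2 + 4.
Coefficients of the second fundamental form: L = 0, M = -2/sqrt(u^2 + 4), N = 0.
Assemble K = (LN − M²)/(EG − F²) = -4/(u^2 + 4)^2. At (u, v) = (13/2, pi/2): K = -64/34225.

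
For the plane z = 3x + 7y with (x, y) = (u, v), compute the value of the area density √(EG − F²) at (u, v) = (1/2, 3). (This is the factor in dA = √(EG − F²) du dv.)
√(EG − F²)|_{(1/2, 3)} = sqrt(59)

E = 10, F = 21, G = 50, so EG − F² = 59. Taking the positive square root: √(EG − F²) = sqrt(59). At (u, v) = (1/2, 3): sqrt(59).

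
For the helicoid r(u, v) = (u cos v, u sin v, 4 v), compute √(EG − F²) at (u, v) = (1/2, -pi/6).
√(EG − F²)|_{(1/2, -pi/6)} = sqrt(65)/2

E = 1, F = 0, G = u^2 + 16; EG − F² = u^2 + 16; √(EG − F²) = sqrt(u^2 + 16). At the given point: sqrt(65)/2.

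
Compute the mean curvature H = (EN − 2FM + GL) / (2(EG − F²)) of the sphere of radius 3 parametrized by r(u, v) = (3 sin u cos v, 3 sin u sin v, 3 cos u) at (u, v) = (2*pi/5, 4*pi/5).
H = -1/3

With E = 9, F = 0, G = 9*sin(u)^2, L = -3*sin(u)/Abs(sin(u)), M = 0, N = -3*sin(u)^3/Abs(sin(u)), assemble
  H = (EN − 2FM + GL) / (2(EG − F²)) = -sin(u)/(3*Abs(sin(u))).
At (u, v) = (2*pi/5, 4*pi/5): H = -1/3.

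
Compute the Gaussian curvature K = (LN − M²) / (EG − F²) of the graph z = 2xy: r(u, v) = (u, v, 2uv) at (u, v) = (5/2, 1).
K = -1/225

Coefficients of the first fundamental form: E = 4*v^2 + 1, F = 4*u*v, G = 4*u^2 + 1.
Coefficients of the second fundamental form: L = 0, M = 2/sqrt(4*u^2 + 4*v^2 + 1), N = 0.
Assemble K = (LN − M²)/(EG − F²) = -4/(16*u^4 + 32*u^2*v^2 + 8*u^2 + 16*v^4 + 8*v^2 + 1). At (u, v) = (5/2, 1): K = -1/225.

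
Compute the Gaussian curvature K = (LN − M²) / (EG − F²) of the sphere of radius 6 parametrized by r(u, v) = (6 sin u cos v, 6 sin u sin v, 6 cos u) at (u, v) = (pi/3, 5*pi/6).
K = 1/36

Coefficients of the first fundamental form: E = 36, F = 0, G = 36*sin(u)^2.
Coefficients of the second fundamental form: L = -6*sin(u)/Abs(sin(u)), M = 0, N = -6*sin(u)^3/Abs(sin(u)).
Assemble K = (LN − M²)/(EG − F²) = 1/36. At (u, v) = (pi/3, 5*pi/6): K = 1/36.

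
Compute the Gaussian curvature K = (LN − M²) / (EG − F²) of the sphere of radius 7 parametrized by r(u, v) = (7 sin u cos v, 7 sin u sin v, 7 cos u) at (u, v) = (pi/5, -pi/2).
K = 1/49

Coefficients of the first fundamental form: E = 49, F = 0, G = 49*sin(u)^2.
Coefficients of the second fundamental form: L = -7*sin(u)/Abs(sin(u)), M = 0, N = -7*sin(u)^3/Abs(sin(u)).
Assemble K = (LN − M²)/(EG − F²) = 1/49. At (u, v) = (pi/5, -pi/2): K = 1/49.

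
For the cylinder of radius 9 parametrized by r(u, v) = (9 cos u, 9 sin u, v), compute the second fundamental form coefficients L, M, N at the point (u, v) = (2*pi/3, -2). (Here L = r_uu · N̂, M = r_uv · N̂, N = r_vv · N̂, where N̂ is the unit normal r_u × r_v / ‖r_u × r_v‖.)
L = -9;  M = 0;  N = 0

Compute the unit normal N̂(u, v) = (cos(u), sin(u), 0), and the second partials r_uu, r_uv, r_vv. Take dot products:
  L(u, v) = r_uu · N̂ = -9,
  M(u, v) = r_uv · N̂ = 0,
  N(u, v) = r_vv · N̂ = 0.
Evaluating at (u, v) = (2*pi/3, -2):
  L = -9, M = 0, N = 0.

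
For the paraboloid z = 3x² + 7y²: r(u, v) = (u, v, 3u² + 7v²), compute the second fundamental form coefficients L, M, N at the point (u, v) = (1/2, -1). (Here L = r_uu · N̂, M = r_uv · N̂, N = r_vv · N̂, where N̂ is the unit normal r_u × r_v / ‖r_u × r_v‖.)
L = 3*sqrt(206)/103;  M = 0;  N = 7*sqrt(206)/103

Compute the unit normal N̂(u, v) = (-6*u/sqrt(36*u^2 + 196*v^2 + 1), -14*v/sqrt(36*u^2 + 196*v^2 + 1), 1/sqrt(36*u^2 + 196*v^2 + 1)), and the second partials r_uu, r_uv, r_vv. Take dot products:
  L(u, v) = r_uu · N̂ = 6/sqrt(36*u^2 + 196*v^2 + 1),
  M(u, v) = r_uv · N̂ = 0,
  N(u, v) = r_vv · N̂ = 14/sqrt(36*u^2 + 196*v^2 + 1).
Evaluating at (u, v) = (1/2, -1):
  L = 3*sqrt(206)/103, M = 0, N = 7*sqrt(206)/103.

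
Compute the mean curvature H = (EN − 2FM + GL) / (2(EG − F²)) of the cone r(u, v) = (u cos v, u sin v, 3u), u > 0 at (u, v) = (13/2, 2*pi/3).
H = 3*sqrt(10)/130

With E = 10, F = 0, G = u^2, L = 0, M = 0, N = 3*sqrt(10)*u^2/(10*Abs(u)), assemble
  H = (EN − 2FM + GL) / (2(EG − F²)) = 3*sqrt(10)/(20*Abs(u)).
At (u, v) = (13/2, 2*pi/3): H = 3*sqrt(10)/130.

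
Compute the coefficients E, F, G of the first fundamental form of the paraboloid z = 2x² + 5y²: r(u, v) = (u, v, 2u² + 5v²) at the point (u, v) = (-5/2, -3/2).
E = 101;  F = 150;  G = 226

Partials: r_u = (1, 0, 4*u), r_v = (0, 1, 10*v). As functions of (u, v):
  E = r_u · r_u = 16*u^2 + 1,
  F = r_u · r_v = 40*u*v,
  G = r_v · r_v = 100*v^2 + 1.
Evaluating at (u, v) = (-5/2, -3/2): E = 101, F = 150, G = 226.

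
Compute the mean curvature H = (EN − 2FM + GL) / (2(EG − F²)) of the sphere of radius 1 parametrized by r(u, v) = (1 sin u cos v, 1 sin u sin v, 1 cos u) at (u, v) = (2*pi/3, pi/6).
H = -1

With E = 1, F = 0, G = sin(u)^2, L = -sin(u)/Abs(sin(u)), M = 0, N = -sin(u)^3/Abs(sin(u)), assemble
  H = (EN − 2FM + GL) / (2(EG − F²)) = -sin(u)/Abs(sin(u)).
At (u, v) = (2*pi/3, pi/6): H = -1.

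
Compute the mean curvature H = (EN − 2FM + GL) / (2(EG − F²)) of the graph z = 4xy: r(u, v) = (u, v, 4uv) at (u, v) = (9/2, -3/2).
H = 432/6859

With E = 16*v^2 + 1, F = 16*u*v, G = 16*u^2 + 1, L = 0, M = 4/sqrt(16*u^2 + 16*v^2 + 1), N = 0, assemble
  H = (EN − 2FM + GL) / (2(EG − F²)) = -64*u*v/(16*u^2 + 16*v^2 + 1)^(3/2).
At (u, v) = (9/2, -3/2): H = 432/6859.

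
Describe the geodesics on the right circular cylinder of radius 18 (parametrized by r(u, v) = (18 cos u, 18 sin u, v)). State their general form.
The cylinder is flat (K = 0) and locally isometric to the plane via the development (u, v) ↦ (18 u, v). Geodesics are the pre-images of straight lines: circles (v constant), vertical lines (u constant), and helices (v = c · u + d) for constants c, d.

A right cylinder has E = 18², F = 0, G = 1, so EG − F² = 18², and L = −18, M = N = 0, giving K = (LN − M²)/(EG − F²) = 0 everywhere. A flat surface is locally isometric to the Euclidean plane via the map (u, v) ↦ (18 u, v). Straight lines in the (x̃, ỹ) plane pull back to: (a) horizontal circles (v = const), (b) vertical generators (u = const), and (c) helices (18 u tan θ = v, i.e. v = c · u + d).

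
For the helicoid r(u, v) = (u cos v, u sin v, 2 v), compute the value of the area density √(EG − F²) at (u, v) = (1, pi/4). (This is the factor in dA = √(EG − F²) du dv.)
√(EG − F²)|_{(1, pi/4)} = sqrt(5)

E = 1, F = 0, G = u^2 + 4, so EG − F² = u^2 + 4. Taking the positive square root: √(EG − F²) = sqrt(u^2 + 4). At (u, v) = (1, pi/4): sqrt(5).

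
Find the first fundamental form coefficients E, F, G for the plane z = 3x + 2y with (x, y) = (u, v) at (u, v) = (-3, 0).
E = 10;  F = 6;  G = 5

Partials: r_u = (1, 0, 3), r_v = (0, 1, 2). As functions of (u, v):
  E = r_u · r_u = 10,
  F = r_u · r_v = 6,
  G = r_v · r_v = 5.
Evaluating at (u, v) = (-3, 0): E = 10, F = 6, G = 5.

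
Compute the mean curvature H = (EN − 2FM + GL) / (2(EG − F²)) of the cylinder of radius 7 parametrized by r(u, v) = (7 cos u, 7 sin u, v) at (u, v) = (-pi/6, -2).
H = -1/14

With E = 49, F = 0, G = 1, L = -7, M = 0, N = 0, assemble
  H = (EN − 2FM + GL) / (2(EG − F²)) = -1/14.
At (u, v) = (-pi/6, -2): H = -1/14.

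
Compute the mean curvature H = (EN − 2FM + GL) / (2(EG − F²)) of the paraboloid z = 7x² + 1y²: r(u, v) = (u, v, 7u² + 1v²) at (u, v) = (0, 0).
H = 8

With E = 196*u^2 + 1, F = 28*u*v, G = 4*v^2 + 1, L = 14/sqrt(196*u^2 + 4*v^2 + 1), M = 0, N = 2/sqrt(196*u^2 + 4*v^2 + 1), assemble
  H = (EN − 2FM + GL) / (2(EG − F²)) = 4*(49*u^2 + 7*v^2 + 2)/(196*u^2 + 4*v^2 + 1)^(3/2).
At (u, v) = (0, 0): H = 8.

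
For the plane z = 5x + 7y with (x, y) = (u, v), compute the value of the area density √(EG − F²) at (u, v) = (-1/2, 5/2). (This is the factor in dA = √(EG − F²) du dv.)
√(EG − F²)|_{(-1/2, 5/2)} = 5*sqrt(3)

E = 26, F = 35, G = 50, so EG − F² = 75. Taking the positive square root: √(EG − F²) = 5*sqrt(3). At (u, v) = (-1/2, 5/2): 5*sqrt(3).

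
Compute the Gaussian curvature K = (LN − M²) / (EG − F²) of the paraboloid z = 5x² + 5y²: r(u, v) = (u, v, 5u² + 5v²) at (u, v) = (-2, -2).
K = 100/641601

Coefficients of the first fundamental form: E = 100*u^2 + 1, F = 100*u*v, G = 100*v^2 + 1.
Coefficients of the second fundamental form: L = 10/sqrt(100*u^2 + 100*v^2 + 1), M = 0, N = 10/sqrt(100*u^2 + 100*v^2 + 1).
Assemble K = (LN − M²)/(EG − F²) = 100/(10000*u^4 + 20000*u^2*v^2 + 200*u^2 + 10000*v^4 + 200*v^2 + 1). At (u, v) = (-2, -2): K = 100/641601.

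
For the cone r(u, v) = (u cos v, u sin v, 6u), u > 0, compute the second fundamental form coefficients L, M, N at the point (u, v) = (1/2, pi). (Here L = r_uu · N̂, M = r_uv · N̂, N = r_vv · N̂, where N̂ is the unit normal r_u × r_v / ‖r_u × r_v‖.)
L = 0;  M = 0;  N = 3*sqrt(37)/37

Compute the unit normal N̂(u, v) = (-6*sqrt(37)*u*cos(v)/(37*Abs(u)), -6*sqrt(37)*u*sin(v)/(37*Abs(u)), sqrt(37)*u/(37*Abs(u))), and the second partials r_uu, r_uv, r_vv. Take dot products:
  L(u, v) = r_uu · N̂ = 0,
  M(u, v) = r_uv · N̂ = 0,
  N(u, v) = r_vv · N̂ = 6*sqrt(37)*u^2/(37*Abs(u)).
Evaluating at (u, v) = (1/2, pi):
  L = 0, M = 0, N = 3*sqrt(37)/37.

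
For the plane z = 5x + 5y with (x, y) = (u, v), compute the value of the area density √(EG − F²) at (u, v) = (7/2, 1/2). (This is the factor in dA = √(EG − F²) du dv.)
√(EG − F²)|_{(7/2, 1/2)} = sqrt(51)

E = 26, F = 25, G = 26, so EG − F² = 51. Taking the positive square root: √(EG − F²) = sqrt(51). At (u, v) = (7/2, 1/2): sqrt(51).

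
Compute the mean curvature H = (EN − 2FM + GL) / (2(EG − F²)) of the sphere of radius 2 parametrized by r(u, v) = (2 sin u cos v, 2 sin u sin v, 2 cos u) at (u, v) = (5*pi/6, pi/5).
H = -1/2

With E = 4, F = 0, G = 4*sin(u)^2, L = -2*sin(u)/Abs(sin(u)), M = 0, N = -2*sin(u)^3/Abs(sin(u)), assemble
  H = (EN − 2FM + GL) / (2(EG − F²)) = -sin(u)/(2*Abs(sin(u))).
At (u, v) = (5*pi/6, pi/5): H = -1/2.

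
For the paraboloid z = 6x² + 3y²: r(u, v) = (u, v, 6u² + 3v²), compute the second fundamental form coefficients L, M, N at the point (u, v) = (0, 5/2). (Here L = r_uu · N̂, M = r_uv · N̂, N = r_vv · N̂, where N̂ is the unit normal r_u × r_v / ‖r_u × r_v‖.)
L = 6*sqrt(226)/113;  M = 0;  N = 3*sqrt(226)/113

Compute the unit normal N̂(u, v) = (-12*u/sqrt(144*u^2 + 36*v^2 + 1), -6*v/sqrt(144*u^2 + 36*v^2 + 1), 1/sqrt(144*u^2 + 36*v^2 + 1)), and the second partials r_uu, r_uv, r_vv. Take dot products:
  L(u, v) = r_uu · N̂ = 12/sqrt(144*u^2 + 36*v^2 + 1),
  M(u, v) = r_uv · N̂ = 0,
  N(u, v) = r_vv · N̂ = 6/sqrt(144*u^2 + 36*v^2 + 1).
Evaluating at (u, v) = (0, 5/2):
  L = 6*sqrt(226)/113, M = 0, N = 3*sqrt(226)/113.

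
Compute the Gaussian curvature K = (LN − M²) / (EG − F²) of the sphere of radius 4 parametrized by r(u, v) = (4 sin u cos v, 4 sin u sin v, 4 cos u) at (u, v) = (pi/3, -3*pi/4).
K = 1/16

Coefficients of the first fundamental form: E = 16, F = 0, G = 16*sin(u)^2.
Coefficients of the second fundamental form: L = -4*sin(u)/Abs(sin(u)), M = 0, N = -4*sin(u)^3/Abs(sin(u)).
Assemble K = (LN − M²)/(EG − F²) = 1/16. At (u, v) = (pi/3, -3*pi/4): K = 1/16.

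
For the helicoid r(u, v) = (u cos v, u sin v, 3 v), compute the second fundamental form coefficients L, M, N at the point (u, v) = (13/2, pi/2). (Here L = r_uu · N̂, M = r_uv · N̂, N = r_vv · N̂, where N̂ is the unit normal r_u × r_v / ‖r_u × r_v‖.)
L = 0;  M = -6*sqrt(205)/205;  N = 0

Compute the unit normal N̂(u, v) = (3*sin(v)/sqrt(u^2 + 9), -3*cos(v)/sqrt(u^2 + 9), u/sqrt(u^2 + 9)), and the second partials r_uu, r_uv, r_vv. Take dot products:
  L(u, v) = r_uu · N̂ = 0,
  M(u, v) = r_uv · N̂ = -3/sqrt(u^2 + 9),
  N(u, v) = r_vv · N̂ = 0.
Evaluating at (u, v) = (13/2, pi/2):
  L = 0, M = -6*sqrt(205)/205, N = 0.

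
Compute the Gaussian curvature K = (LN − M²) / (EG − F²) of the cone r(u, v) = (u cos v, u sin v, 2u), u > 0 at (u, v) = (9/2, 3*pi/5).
K = 0

Coefficients of the first fundamental form: E = 5, F = 0, G = u^2.
Coefficients of the second fundamental form: L = 0, M = 0, N = 2*sqrt(5)*u^2/(5*Abs(u)).
Assemble K = (LN − M²)/(EG − F²) = 0. At (u, v) = (9/2, 3*pi/5): K = 0.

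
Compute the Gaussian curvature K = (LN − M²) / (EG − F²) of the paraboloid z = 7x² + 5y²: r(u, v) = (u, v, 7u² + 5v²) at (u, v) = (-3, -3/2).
K = 7/198005

Coefficients of the first fundamental form: E = 196*u^2 + 1, F = 140*u*v, G = 100*v^2 + 1.
Coefficients of the second fundamental form: L = 14/sqrt(196*u^2 + 100*v^2 + 1), M = 0, N = 10/sqrt(196*u^2 + 100*v^2 + 1).
Assemble K = (LN − M²)/(EG − F²) = 140/(38416*u^4 + 39200*u^2*v^2 + 392*u^2 + 10000*v^4 + 200*v^2 + 1). At (u, v) = (-3, -3/2): K = 7/198005.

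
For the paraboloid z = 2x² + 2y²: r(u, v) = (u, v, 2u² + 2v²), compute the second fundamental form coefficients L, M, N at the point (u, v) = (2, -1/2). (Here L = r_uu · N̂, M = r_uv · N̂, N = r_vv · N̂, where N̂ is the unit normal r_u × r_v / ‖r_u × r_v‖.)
L = 4*sqrt(69)/69;  M = 0;  N = 4*sqrt(69)/69

Compute the unit normal N̂(u, v) = (-4*u/sqrt(16*u^2 + 16*v^2 + 1), -4*v/sqrt(16*u^2 + 16*v^2 + 1), 1/sqrt(16*u^2 + 16*v^2 + 1)), and the second partials r_uu, r_uv, r_vv. Take dot products:
  L(u, v) = r_uu · N̂ = 4/sqrt(16*u^2 + 16*v^2 + 1),
  M(u, v) = r_uv · N̂ = 0,
  N(u, v) = r_vv · N̂ = 4/sqrt(16*u^2 + 16*v^2 + 1).
Evaluating at (u, v) = (2, -1/2):
  L = 4*sqrt(69)/69, M = 0, N = 4*sqrt(69)/69.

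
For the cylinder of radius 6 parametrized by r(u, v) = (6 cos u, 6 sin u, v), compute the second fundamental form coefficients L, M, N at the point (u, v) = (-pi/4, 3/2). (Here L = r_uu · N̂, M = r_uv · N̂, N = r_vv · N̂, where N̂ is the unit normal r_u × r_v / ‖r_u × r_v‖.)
L = -6;  M = 0;  N = 0

Compute the unit normal N̂(u, v) = (cos(u), sin(u), 0), and the second partials r_uu, r_uv, r_vv. Take dot products:
  L(u, v) = r_uu · N̂ = -6,
  M(u, v) = r_uv · N̂ = 0,
  N(u, v) = r_vv · N̂ = 0.
Evaluating at (u, v) = (-pi/4, 3/2):
  L = -6, M = 0, N = 0.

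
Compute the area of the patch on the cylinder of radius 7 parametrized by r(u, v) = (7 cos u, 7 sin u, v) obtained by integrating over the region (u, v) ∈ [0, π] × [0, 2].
Area = 14*pi

Area = ∫∫ √(EG − F²) du dv with √(EG − F²) = 7. Integrating over [0, π] × [0, 2] gives 14*pi.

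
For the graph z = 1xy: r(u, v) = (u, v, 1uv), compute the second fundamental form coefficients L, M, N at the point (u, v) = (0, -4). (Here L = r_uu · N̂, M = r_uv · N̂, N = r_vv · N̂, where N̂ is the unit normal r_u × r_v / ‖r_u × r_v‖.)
L = 0;  M = sqrt(17)/17;  N = 0

Compute the unit normal N̂(u, v) = (-v/sqrt(u^2 + v^2 + 1), -u/sqrt(u^2 + v^2 + 1), 1/sqrt(u^2 + v^2 + 1)), and the second partials r_uu, r_uv, r_vv. Take dot products:
  L(u, v) = r_uu · N̂ = 0,
  M(u, v) = r_uv · N̂ = 1/sqrt(u^2 + v^2 + 1),
  N(u, v) = r_vv · N̂ = 0.
Evaluating at (u, v) = (0, -4):
  L = 0, M = sqrt(17)/17, N = 0.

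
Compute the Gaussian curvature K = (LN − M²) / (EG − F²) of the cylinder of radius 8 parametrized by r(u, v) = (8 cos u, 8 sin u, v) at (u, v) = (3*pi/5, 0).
K = 0

Coefficients of the first fundamental form: E = 64, F = 0, G = 1.
Coefficients of the second fundamental form: L = -8, M = 0, N = 0.
Assemble K = (LN − M²)/(EG − F²) = 0. At (u, v) = (3*pi/5, 0): K = 0.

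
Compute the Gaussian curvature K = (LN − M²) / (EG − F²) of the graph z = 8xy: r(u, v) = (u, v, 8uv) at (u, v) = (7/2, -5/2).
K = -64/1404225

Coefficients of the first fundamental form: E = 64*v^2 + 1, F = 64*u*v, G = 64*u^2 + 1.
Coefficients of the second fundamental form: L = 0, M = 8/sqrt(64*u^2 + 64*v^2 + 1), N = 0.
Assemble K = (LN − M²)/(EG − F²) = -64/(4096*u^4 + 8192*u^2*v^2 + 128*u^2 + 4096*v^4 + 128*v^2 + 1). At (u, v) = (7/2, -5/2): K = -64/1404225.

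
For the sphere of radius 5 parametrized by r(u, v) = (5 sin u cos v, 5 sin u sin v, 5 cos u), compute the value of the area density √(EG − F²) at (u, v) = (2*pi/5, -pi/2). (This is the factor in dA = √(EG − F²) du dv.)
√(EG − F²)|_{(2*pi/5, -pi/2)} = 25*sqrt(2*sqrt(5) + 10)/4

E = 25, F = 0, G = 25*sin(u)^2, so EG − F² = 625*sin(u)^2. Taking the positive square root: √(EG − F²) = 25*Abs(sin(u)). At (u, v) = (2*pi/5, -pi/2): 25*sqrt(2*sqrt(5) + 10)/4.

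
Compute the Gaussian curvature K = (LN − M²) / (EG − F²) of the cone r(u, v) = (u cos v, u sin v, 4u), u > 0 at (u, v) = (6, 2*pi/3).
K = 0

Coefficients of the first fundamental form: E = 17, F = 0, G = u^2.
Coefficients of the second fundamental form: L = 0, M = 0, N = 4*sqrt(17)*u^2/(17*Abs(u)).
Assemble K = (LN − M²)/(EG − F²) = 0. At (u, v) = (6, 2*pi/3): K = 0.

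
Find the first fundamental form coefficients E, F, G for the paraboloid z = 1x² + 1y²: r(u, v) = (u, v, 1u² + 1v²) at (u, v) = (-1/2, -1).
E = 2;  F = 2;  G = 5

Partials: r_u = (1, 0, 2*u), r_v = (0, 1, 2*v). As functions of (u, v):
  E = r_u · r_u = 4*u^2 + 1,
  F = r_u · r_v = 4*u*v,
  G = r_v · r_v = 4*v^2 + 1.
Evaluating at (u, v) = (-1/2, -1): E = 2, F = 2, G = 5.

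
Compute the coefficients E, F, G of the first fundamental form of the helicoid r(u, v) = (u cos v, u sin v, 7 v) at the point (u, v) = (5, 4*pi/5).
E = 1;  F = 0;  G = 74

Partials: r_u = (cos(v), sin(v), 0), r_v = (-u*sin(v), u*cos(v), 7). As functions of (u, v):
  E = r_u · r_u = 1,
  F = r_u · r_v = 0,
  G = r_v · r_v = u^2 + 49.
Evaluating at (u, v) = (5, 4*pi/5): E = 1, F = 0, G = 74.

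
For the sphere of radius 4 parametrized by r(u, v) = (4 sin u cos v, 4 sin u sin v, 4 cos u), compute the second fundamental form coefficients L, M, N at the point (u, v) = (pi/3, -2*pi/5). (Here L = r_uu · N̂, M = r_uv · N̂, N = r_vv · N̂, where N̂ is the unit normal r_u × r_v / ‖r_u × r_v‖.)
L = -4;  M = 0;  N = -3

Compute the unit normal N̂(u, v) = (sin(u)^2*cos(v)/Abs(sin(u)), sin(u)^2*sin(v)/Abs(sin(u)), sin(2*u)/(2*Abs(sin(u)))), and the second partials r_uu, r_uv, r_vv. Take dot products:
  L(u, v) = r_uu · N̂ = -4*sin(u)/Abs(sin(u)),
  M(u, v) = r_uv · N̂ = 0,
  N(u, v) = r_vv · N̂ = -4*sin(u)^3/Abs(sin(u)).
Evaluating at (u, v) = (pi/3, -2*pi/5):
  L = -4, M = 0, N = -3.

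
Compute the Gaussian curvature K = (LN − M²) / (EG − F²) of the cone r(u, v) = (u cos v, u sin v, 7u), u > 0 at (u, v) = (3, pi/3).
K = 0

Coefficients of the first fundamental form: E = 50, F = 0, G = u^2.
Coefficients of the second fundamental form: L = 0, M = 0, N = 7*sqrt(2)*u^2/(10*Abs(u)).
Assemble K = (LN − M²)/(EG − F²) = 0. At (u, v) = (3, pi/3): K = 0.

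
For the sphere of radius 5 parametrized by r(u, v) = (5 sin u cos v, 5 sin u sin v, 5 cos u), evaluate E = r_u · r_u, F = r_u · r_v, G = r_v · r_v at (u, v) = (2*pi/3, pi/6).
E = 25;  F = 0;  G = 75/4

Partials: r_u = (5*cos(u)*cos(v), 5*sin(v)*cos(u), -5*sin(u)), r_v = (-5*sin(u)*sin(v), 5*sin(u)*cos(v), 0). As functions of (u, v):
  E = r_u · r_u = 25,
  F = r_u · r_v = 0,
  G = r_v · r_v = 25*sin(u)^2.
Evaluating at (u, v) = (2*pi/3, pi/6): E = 25, F = 0, G = 75/4.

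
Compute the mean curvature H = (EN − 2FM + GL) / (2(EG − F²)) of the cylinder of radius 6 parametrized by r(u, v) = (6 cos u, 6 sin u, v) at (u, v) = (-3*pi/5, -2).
H = -1/12

With E = 36, F = 0, G = 1, L = -6, M = 0, N = 0, assemble
  H = (EN − 2FM + GL) / (2(EG − F²)) = -1/12.
At (u, v) = (-3*pi/5, -2): H = -1/12.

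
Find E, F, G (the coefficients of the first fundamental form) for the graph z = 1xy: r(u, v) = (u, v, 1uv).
E = v^2 + 1;  F = u*v;  G = u^2 + 1

Compute partials: r_u = (1, 0, v), r_v = (0, 1, u). Then
  E = r_u · r_u = v^2 + 1,
  F = r_u · r_v = u*v,
  G = r_v · r_v = u^2 + 1.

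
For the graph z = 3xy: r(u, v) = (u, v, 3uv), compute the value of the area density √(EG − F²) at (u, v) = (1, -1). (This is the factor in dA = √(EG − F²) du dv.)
√(EG − F²)|_{(1, -1)} = sqrt(19)

E = 9*v^2 + 1, F = 9*u*v, G = 9*u^2 + 1, so EG − F² = 9*u^2 + 9*v^2 + 1. Taking the positive square root: √(EG − F²) = sqrt(9*u^2 + 9*v^2 + 1). At (u, v) = (1, -1): sqrt(19).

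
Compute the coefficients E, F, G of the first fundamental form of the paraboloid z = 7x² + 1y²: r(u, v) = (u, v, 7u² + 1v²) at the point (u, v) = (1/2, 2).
E = 50;  F = 28;  G = 17

Partials: r_u = (1, 0, 14*u), r_v = (0, 1, 2*v). As functions of (u, v):
  E = r_u · r_u = 196*u^2 + 1,
  F = r_u · r_v = 28*u*v,
  G = r_v · r_v = 4*v^2 + 1.
Evaluating at (u, v) = (1/2, 2): E = 50, F = 28, G = 17.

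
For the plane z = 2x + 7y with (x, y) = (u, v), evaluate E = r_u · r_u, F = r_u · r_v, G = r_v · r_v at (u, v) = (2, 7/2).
E = 5;  F = 14;  G = 50

Partials: r_u = (1, 0, 2), r_v = (0, 1, 7). As functions of (u, v):
  E = r_u · r_u = 5,
  F = r_u · r_v = 14,
  G = r_v · r_v = 50.
Evaluating at (u, v) = (2, 7/2): E = 5, F = 14, G = 50.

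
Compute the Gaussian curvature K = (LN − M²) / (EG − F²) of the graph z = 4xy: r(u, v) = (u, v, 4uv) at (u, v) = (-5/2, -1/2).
K = -16/11025

Coefficients of the first fundamental form: E = 16*v^2 + 1, F = 16*u*v, G = 16*u^2 + 1.
Coefficients of the second fundamental form: L = 0, M = 4/sqrt(16*u^2 + 16*v^2 + 1), N = 0.
Assemble K = (LN − M²)/(EG − F²) = -16/(256*u^4 + 512*u^2*v^2 + 32*u^2 + 256*v^4 + 32*v^2 + 1). At (u, v) = (-5/2, -1/2): K = -16/11025.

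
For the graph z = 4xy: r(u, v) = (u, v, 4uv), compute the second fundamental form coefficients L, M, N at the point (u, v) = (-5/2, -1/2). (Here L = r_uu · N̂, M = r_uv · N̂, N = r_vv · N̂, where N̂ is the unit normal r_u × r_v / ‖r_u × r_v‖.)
L = 0;  M = 4*sqrt(105)/105;  N = 0

Compute the unit normal N̂(u, v) = (-4*v/sqrt(16*u^2 + 16*v^2 + 1), -4*u/sqrt(16*u^2 + 16*v^2 + 1), 1/sqrt(16*u^2 + 16*v^2 + 1)), and the second partials r_uu, r_uv, r_vv. Take dot products:
  L(u, v) = r_uu · N̂ = 0,
  M(u, v) = r_uv · N̂ = 4/sqrt(16*u^2 + 16*v^2 + 1),
  N(u, v) = r_vv · N̂ = 0.
Evaluating at (u, v) = (-5/2, -1/2):
  L = 0, M = 4*sqrt(105)/105, N = 0.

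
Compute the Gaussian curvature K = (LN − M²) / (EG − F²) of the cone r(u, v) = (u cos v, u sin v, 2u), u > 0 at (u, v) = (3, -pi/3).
K = 0

Coefficients of the first fundamental form: E = 5, F = 0, G = u^2.
Coefficients of the second fundamental form: L = 0, M = 0, N = 2*sqrt(5)*u^2/(5*Abs(u)).
Assemble K = (LN − M²)/(EG − F²) = 0. At (u, v) = (3, -pi/3): K = 0.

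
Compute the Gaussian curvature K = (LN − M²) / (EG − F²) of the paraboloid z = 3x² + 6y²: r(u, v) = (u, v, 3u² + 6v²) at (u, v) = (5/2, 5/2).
K = 18/316969

Coefficients of the first fundamental form: E = 36*u^2 + 1, F = 72*u*v, G = 144*v^2 + 1.
Coefficients of the second fundamental form: L = 6/sqrt(36*u^2 + 144*v^2 + 1), M = 0, N = 12/sqrt(36*u^2 + 144*v^2 + 1).
Assemble K = (LN − M²)/(EG − F²) = 72/(1296*u^4 + 10368*u^2*v^2 + 72*u^2 + 20736*v^4 + 288*v^2 + 1). At (u, v) = (5/2, 5/2): K = 18/316969.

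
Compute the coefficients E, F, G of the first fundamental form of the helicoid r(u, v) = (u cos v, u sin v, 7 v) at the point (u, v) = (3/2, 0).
E = 1;  F = 0;  G = 205/4

Partials: r_u = (cos(v), sin(v), 0), r_v = (-u*sin(v), u*cos(v), 7). As functions of (u, v):
  E = r_u · r_u = 1,
  F = r_u · r_v = 0,
  G = r_v · r_v = u^2 + 49.
Evaluating at (u, v) = (3/2, 0): E = 1, F = 0, G = 205/4.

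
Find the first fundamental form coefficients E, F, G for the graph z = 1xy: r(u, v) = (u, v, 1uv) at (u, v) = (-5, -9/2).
E = 85/4;  F = 45/2;  G = 26

Partials: r_u = (1, 0, v), r_v = (0, 1, u). As functions of (u, v):
  E = r_u · r_u = v^2 + 1,
  F = r_u · r_v = u*v,
  G = r_v · r_v = u^2 + 1.
Evaluating at (u, v) = (-5, -9/2): E = 85/4, F = 45/2, G = 26.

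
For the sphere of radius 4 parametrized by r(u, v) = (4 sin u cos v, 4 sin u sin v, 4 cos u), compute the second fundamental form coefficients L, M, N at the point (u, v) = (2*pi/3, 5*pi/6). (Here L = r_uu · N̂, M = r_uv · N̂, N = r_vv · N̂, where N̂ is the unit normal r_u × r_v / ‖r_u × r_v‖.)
L = -4;  M = 0;  N = -3

Compute the unit normal N̂(u, v) = (sin(u)^2*cos(v)/Abs(sin(u)), sin(u)^2*sin(v)/Abs(sin(u)), sin(2*u)/(2*Abs(sin(u)))), and the second partials r_uu, r_uv, r_vv. Take dot products:
  L(u, v) = r_uu · N̂ = -4*sin(u)/Abs(sin(u)),
  M(u, v) = r_uv · N̂ = 0,
  N(u, v) = r_vv · N̂ = -4*sin(u)^3/Abs(sin(u)).
Evaluating at (u, v) = (2*pi/3, 5*pi/6):
  L = -4, M = 0, N = -3.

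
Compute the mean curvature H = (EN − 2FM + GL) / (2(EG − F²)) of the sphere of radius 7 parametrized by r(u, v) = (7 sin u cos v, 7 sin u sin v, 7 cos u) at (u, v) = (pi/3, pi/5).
H = -1/7

With E = 49, F = 0, G = 49*sin(u)^2, L = -7*sin(u)/Abs(sin(u)), M = 0, N = -7*sin(u)^3/Abs(sin(u)), assemble
  H = (EN − 2FM + GL) / (2(EG − F²)) = -sin(u)/(7*Abs(sin(u))).
At (u, v) = (pi/3, pi/5): H = -1/7.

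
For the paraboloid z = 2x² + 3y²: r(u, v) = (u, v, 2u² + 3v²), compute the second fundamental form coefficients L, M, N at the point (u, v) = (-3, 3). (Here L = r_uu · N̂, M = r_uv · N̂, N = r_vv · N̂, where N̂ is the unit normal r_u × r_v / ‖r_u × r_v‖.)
L = 4*sqrt(469)/469;  M = 0;  N = 6*sqrt(469)/469

Compute the unit normal N̂(u, v) = (-4*u/sqrt(16*u^2 + 36*v^2 + 1), -6*v/sqrt(16*u^2 + 36*v^2 + 1), 1/sqrt(16*u^2 + 36*v^2 + 1)), and the second partials r_uu, r_uv, r_vv. Take dot products:
  L(u, v) = r_uu · N̂ = 4/sqrt(16*u^2 + 36*v^2 + 1),
  M(u, v) = r_uv · N̂ = 0,
  N(u, v) = r_vv · N̂ = 6/sqrt(16*u^2 + 36*v^2 + 1).
Evaluating at (u, v) = (-3, 3):
  L = 4*sqrt(469)/469, M = 0, N = 6*sqrt(469)/469.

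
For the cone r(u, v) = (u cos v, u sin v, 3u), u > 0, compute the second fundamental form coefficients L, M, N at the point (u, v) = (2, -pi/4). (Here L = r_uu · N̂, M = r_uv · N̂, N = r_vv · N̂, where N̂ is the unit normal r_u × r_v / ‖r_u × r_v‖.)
L = 0;  M = 0;  N = 3*sqrt(10)/5

Compute the unit normal N̂(u, v) = (-3*sqrt(10)*u*cos(v)/(10*Abs(u)), -3*sqrt(10)*u*sin(v)/(10*Abs(u)), sqrt(10)*u/(10*Abs(u))), and the second partials r_uu, r_uv, r_vv. Take dot products:
  L(u, v) = r_uu · N̂ = 0,
  M(u, v) = r_uv · N̂ = 0,
  N(u, v) = r_vv · N̂ = 3*sqrt(10)*u^2/(10*Abs(u)).
Evaluating at (u, v) = (2, -pi/4):
  L = 0, M = 0, N = 3*sqrt(10)/5.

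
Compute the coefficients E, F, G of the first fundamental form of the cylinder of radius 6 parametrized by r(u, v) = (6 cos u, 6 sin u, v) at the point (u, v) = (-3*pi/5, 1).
E = 36;  F = 0;  G = 1

Partials: r_u = (-6*sin(u), 6*cos(u), 0), r_v = (0, 0, 1). As functions of (u, v):
  E = r_u · r_u = 36,
  F = r_u · r_v = 0,
  G = r_v · r_v = 1.
Evaluating at (u, v) = (-3*pi/5, 1): E = 36, F = 0, G = 1.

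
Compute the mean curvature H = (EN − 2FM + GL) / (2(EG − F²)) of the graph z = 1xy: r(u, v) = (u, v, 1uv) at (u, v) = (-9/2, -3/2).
H = -27*sqrt(94)/4418

With E = v^2 + 1, F = u*v, G = u^2 + 1, L = 0, M = 1/sqrt(u^2 + v^2 + 1), N = 0, assemble
  H = (EN − 2FM + GL) / (2(EG − F²)) = -u*v/(u^2 + v^2 + 1)^(3/2).
At (u, v) = (-9/2, -3/2): H = -27*sqrt(94)/4418.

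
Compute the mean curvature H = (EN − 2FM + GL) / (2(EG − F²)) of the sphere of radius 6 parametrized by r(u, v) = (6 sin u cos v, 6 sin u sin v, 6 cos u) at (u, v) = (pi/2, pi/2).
H = -1/6

With E = 36, F = 0, G = 36*sin(u)^2, L = -6*sin(u)/Abs(sin(u)), M = 0, N = -6*sin(u)^3/Abs(sin(u)), assemble
  H = (EN − 2FM + GL) / (2(EG − F²)) = -sin(u)/(6*Abs(sin(u))).
At (u, v) = (pi/2, pi/2): H = -1/6.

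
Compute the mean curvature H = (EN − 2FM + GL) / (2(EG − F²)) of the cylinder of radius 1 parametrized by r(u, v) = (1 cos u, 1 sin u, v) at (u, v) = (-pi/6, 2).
H = -1/2

With E = 1, F = 0, G = 1, L = -1, M = 0, N = 0, assemble
  H = (EN − 2FM + GL) / (2(EG − F²)) = -1/2.
At (u, v) = (-pi/6, 2): H = -1/2.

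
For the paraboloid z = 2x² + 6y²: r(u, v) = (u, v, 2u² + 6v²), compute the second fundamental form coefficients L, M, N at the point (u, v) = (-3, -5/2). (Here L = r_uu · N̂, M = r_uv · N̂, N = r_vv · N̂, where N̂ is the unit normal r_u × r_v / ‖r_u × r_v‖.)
L = 4*sqrt(1045)/1045;  M = 0;  N = 12*sqrt(1045)/1045

Compute the unit normal N̂(u, v) = (-4*u/sqrt(16*u^2 + 144*v^2 + 1), -12*v/sqrt(16*u^2 + 144*v^2 + 1), 1/sqrt(16*u^2 + 144*v^2 + 1)), and the second partials r_uu, r_uv, r_vv. Take dot products:
  L(u, v) = r_uu · N̂ = 4/sqrt(16*u^2 + 144*v^2 + 1),
  M(u, v) = r_uv · N̂ = 0,
  N(u, v) = r_vv · N̂ = 12/sqrt(16*u^2 + 144*v^2 + 1).
Evaluating at (u, v) = (-3, -5/2):
  L = 4*sqrt(1045)/1045, M = 0, N = 12*sqrt(1045)/1045.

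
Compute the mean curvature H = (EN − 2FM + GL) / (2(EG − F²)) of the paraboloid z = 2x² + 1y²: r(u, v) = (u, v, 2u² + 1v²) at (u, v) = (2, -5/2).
H = 13*sqrt(10)/300

With E = 16*u^2 + 1, F = 8*u*v, G = 4*v^2 + 1, L = 4/sqrt(16*u^2 + 4*v^2 + 1), M = 0, N = 2/sqrt(16*u^2 + 4*v^2 + 1), assemble
  H = (EN − 2FM + GL) / (2(EG − F²)) = (16*u^2 + 8*v^2 + 3)/(16*u^2 + 4*v^2 + 1)^(3/2).
At (u, v) = (2, -5/2): H = 13*sqrt(10)/300.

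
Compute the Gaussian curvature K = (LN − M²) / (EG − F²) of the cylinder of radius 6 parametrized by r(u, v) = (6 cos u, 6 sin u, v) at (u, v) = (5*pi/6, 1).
K = 0

Coefficients of the first fundamental form: E = 36, F = 0, G = 1.
Coefficients of the second fundamental form: L = -6, M = 0, N = 0.
Assemble K = (LN − M²)/(EG − F²) = 0. At (u, v) = (5*pi/6, 1): K = 0.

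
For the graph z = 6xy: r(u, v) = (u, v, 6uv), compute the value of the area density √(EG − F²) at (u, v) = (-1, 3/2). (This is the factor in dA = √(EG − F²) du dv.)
√(EG − F²)|_{(-1, 3/2)} = sqrt(118)

E = 36*v^2 + 1, F = 36*u*v, G = 36*u^2 + 1, so EG − F² = 36*u^2 + 36*v^2 + 1. Taking the positive square root: √(EG − F²) = sqrt(36*u^2 + 36*v^2 + 1). At (u, v) = (-1, 3/2): sqrt(118).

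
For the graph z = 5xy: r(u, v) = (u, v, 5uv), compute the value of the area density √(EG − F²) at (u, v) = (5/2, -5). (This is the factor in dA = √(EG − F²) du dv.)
√(EG − F²)|_{(5/2, -5)} = sqrt(3129)/2

E = 25*v^2 + 1, F = 25*u*v, G = 25*u^2 + 1, so EG − F² = 25*u^2 + 25*v^2 + 1. Taking the positive square root: √(EG − F²) = sqrt(25*u^2 + 25*v^2 + 1). At (u, v) = (5/2, -5): sqrt(3129)/2.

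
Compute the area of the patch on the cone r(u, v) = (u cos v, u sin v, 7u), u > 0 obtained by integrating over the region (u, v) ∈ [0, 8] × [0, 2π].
Area = 320*sqrt(2)*pi

Area = ∫∫ √(EG − F²) du dv with √(EG − F²) = 5*sqrt(2)*Abs(u). Integrating over [0, 8] × [0, 2π] gives 320*sqrt(2)*pi.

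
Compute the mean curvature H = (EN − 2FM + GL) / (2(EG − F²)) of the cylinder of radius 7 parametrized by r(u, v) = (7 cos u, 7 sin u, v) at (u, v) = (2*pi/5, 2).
H = -1/14

With E = 49, F = 0, G = 1, L = -7, M = 0, N = 0, assemble
  H = (EN − 2FM + GL) / (2(EG − F²)) = -1/14.
At (u, v) = (2*pi/5, 2): H = -1/14.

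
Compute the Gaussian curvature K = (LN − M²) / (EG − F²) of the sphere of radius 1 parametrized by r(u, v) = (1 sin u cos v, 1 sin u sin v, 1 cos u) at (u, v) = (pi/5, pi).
K = 1

Coefficients of the first fundamental form: E = 1, F = 0, G = sin(u)^2.
Coefficients of the second fundamental form: L = -sin(u)/Abs(sin(u)), M = 0, N = -sin(u)^3/Abs(sin(u)).
Assemble K = (LN − M²)/(EG − F²) = 1. At (u, v) = (pi/5, pi): K = 1.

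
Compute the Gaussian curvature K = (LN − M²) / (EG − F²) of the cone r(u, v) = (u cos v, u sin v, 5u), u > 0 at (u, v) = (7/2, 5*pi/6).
K = 0

Coefficients of the first fundamental form: E = 26, F = 0, G = u^2.
Coefficients of the second fundamental form: L = 0, M = 0, N = 5*sqrt(26)*u^2/(26*Abs(u)).
Assemble K = (LN − M²)/(EG − F²) = 0. At (u, v) = (7/2, 5*pi/6): K = 0.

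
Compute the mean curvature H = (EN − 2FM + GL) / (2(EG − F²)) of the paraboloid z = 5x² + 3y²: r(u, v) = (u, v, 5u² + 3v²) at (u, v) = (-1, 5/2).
H = 1433*sqrt(326)/106276

With E = 100*u^2 + 1, F = 60*u*v, G = 36*v^2 + 1, L = 10/sqrt(100*u^2 + 36*v^2 + 1), M = 0, N = 6/sqrt(100*u^2 + 36*v^2 + 1), assemble
  H = (EN − 2FM + GL) / (2(EG − F²)) = 4*(75*u^2 + 45*v^2 + 2)/(100*u^2 + 36*v^2 + 1)^(3/2).
At (u, v) = (-1, 5/2): H = 1433*sqrt(326)/106276.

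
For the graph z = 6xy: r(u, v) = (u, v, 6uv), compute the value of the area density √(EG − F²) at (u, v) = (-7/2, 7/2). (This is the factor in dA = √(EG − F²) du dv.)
√(EG − F²)|_{(-7/2, 7/2)} = sqrt(883)

E = 36*v^2 + 1, F = 36*u*v, G = 36*u^2 + 1, so EG − F² = 36*u^2 + 36*v^2 + 1. Taking the positive square root: √(EG − F²) = sqrt(36*u^2 + 36*v^2 + 1). At (u, v) = (-7/2, 7/2): sqrt(883).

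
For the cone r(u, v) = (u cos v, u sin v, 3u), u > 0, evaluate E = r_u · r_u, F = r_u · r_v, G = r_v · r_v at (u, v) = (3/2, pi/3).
E = 10;  F = 0;  G = 9/4

Partials: r_u = (cos(v), sin(v), 3), r_v = (-u*sin(v), u*cos(v), 0). As functions of (u, v):
  E = r_u · r_u = 10,
  F = r_u · r_v = 0,
  G = r_v · r_v = u^2.
Evaluating at (u, v) = (3/2, pi/3): E = 10, F = 0, G = 9/4.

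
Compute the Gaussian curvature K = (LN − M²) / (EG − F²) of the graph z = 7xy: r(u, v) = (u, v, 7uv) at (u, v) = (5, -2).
K = -49/2022084

Coefficients of the first fundamental form: E = 49*v^2 + 1, F = 49*u*v, G = 49*u^2 + 1.
Coefficients of the second fundamental form: L = 0, M = 7/sqrt(49*u^2 + 49*v^2 + 1), N = 0.
Assemble K = (LN − M²)/(EG − F²) = -49/(2401*u^4 + 4802*u^2*v^2 + 98*u^2 + 2401*v^4 + 98*v^2 + 1). At (u, v) = (5, -2): K = -49/2022084.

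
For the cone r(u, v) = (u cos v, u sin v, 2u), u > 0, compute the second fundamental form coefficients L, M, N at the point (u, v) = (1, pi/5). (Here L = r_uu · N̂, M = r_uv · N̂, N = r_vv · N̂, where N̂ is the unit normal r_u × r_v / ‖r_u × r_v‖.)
L = 0;  M = 0;  N = 2*sqrt(5)/5

Compute the unit normal N̂(u, v) = (-2*sqrt(5)*u*cos(v)/(5*Abs(u)), -2*sqrt(5)*u*sin(v)/(5*Abs(u)), sqrt(5)*u/(5*Abs(u))), and the second partials r_uu, r_uv, r_vv. Take dot products:
  L(u, v) = r_uu · N̂ = 0,
  M(u, v) = r_uv · N̂ = 0,
  N(u, v) = r_vv · N̂ = 2*sqrt(5)*u^2/(5*Abs(u)).
Evaluating at (u, v) = (1, pi/5):
  L = 0, M = 0, N = 2*sqrt(5)/5.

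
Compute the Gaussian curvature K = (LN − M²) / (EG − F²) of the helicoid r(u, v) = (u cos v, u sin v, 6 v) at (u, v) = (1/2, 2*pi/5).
K = -576/21025

Coefficients of the first fundamental form: E = 1, F = 0, G = u^2 + 36.
Coefficients of the second fundamental form: L = 0, M = -6/sqrt(u^2 + 36), N = 0.
Assemble K = (LN − M²)/(EG − F²) = -36/(u^2 + 36)^2. At (u, v) = (1/2, 2*pi/5): K = -576/21025.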